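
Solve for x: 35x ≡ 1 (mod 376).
43

gcd(35, 376) = 1, so the inverse exists.
Extended Euclidean algorithm on (376, 35):
376 = 10 × 35 + 26  ⟹  26 = (1)·376 + (-10)·35
35 = 1 × 26 + 9  ⟹  9 = (-1)·376 + (11)·35
26 = 2 × 9 + 8  ⟹  8 = (3)·376 + (-32)·35
9 = 1 × 8 + 1  ⟹  1 = (-4)·376 + (43)·35
So (43)·35 ≡ 1 (mod 376), i.e. 35^(-1) ≡ 43 (mod 376).
Check: 35 × 43 = 1505 ≡ 1 (mod 376)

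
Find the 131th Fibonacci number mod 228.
5

Matrix identity: Q^n = [[F_(n+1), F_n], [F_n, F_(n-1)]] with Q = [[1,1],[1,0]].
n = 131 = 10000011₂. Square-and-multiply, entries mod 228:
Q^1 = [[1,1],[1,0]]
Q^2 = (Q^1)² = [[2,1],[1,1]]
Q^4 = (Q^2)² = [[5,3],[3,2]]
Q^8 = (Q^4)² = [[34,21],[21,13]]
Q^16 = (Q^8)² = [[1,75],[75,154]]
Q^32 = (Q^16)² = [[154,225],[225,157]]
Q^65 = (Q^32)²·Q = [[220,13],[13,207]]
Q^131 = (Q^65)²·Q = [[84,5],[5,79]]
F_131 mod 228 = Q^131[0][1] = 5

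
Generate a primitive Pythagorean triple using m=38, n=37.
(75, 2812, 2813)

Euclid's formula: a = m² - n², b = 2mn, c = m² + n²
m = 38, n = 37
a = 38² - 37² = 1444 - 1369 = 75
b = 2 × 38 × 37 = 2812
c = 38² + 37² = 1444 + 1369 = 2813
Verification: 75² + 2812² = 5625 + 7907344 = 7912969 = 2813² ✓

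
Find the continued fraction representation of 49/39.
[1; 3, 1, 9]

Euclidean algorithm steps:
49 = 1 × 39 + 10
39 = 3 × 10 + 9
10 = 1 × 9 + 1
9 = 9 × 1 + 0
Continued fraction: [1; 3, 1, 9]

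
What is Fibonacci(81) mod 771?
343

Matrix identity: Q^n = [[F_(n+1), F_n], [F_n, F_(n-1)]] with Q = [[1,1],[1,0]].
n = 81 = 1010001₂. Square-and-multiply, entries mod 771:
Q^1 = [[1,1],[1,0]]
Q^2 = (Q^1)² = [[2,1],[1,1]]
Q^5 = (Q^2)²·Q = [[8,5],[5,3]]
Q^10 = (Q^5)² = [[89,55],[55,34]]
Q^20 = (Q^10)² = [[152,597],[597,326]]
Q^40 = (Q^20)² = [[181,96],[96,85]]
Q^81 = (Q^40)²·Q = [[436,343],[343,93]]
F_81 mod 771 = Q^81[0][1] = 343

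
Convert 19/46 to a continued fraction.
[0; 2, 2, 2, 1, 2]

Euclidean algorithm steps:
19 = 0 × 46 + 19
46 = 2 × 19 + 8
19 = 2 × 8 + 3
8 = 2 × 3 + 2
3 = 1 × 2 + 1
2 = 2 × 1 + 0
Continued fraction: [0; 2, 2, 2, 1, 2]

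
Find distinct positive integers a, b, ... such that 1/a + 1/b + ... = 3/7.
1/3 + 1/11 + 1/231

Greedy algorithm:
3/7: ceiling(7/3) = 3, use 1/3
2/21: ceiling(21/2) = 11, use 1/11
1/231: ceiling(231/1) = 231, use 1/231
Result: 3/7 = 1/3 + 1/11 + 1/231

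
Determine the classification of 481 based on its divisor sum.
deficient

Proper divisors of 481: sum = 1 + 13 + 37 = 51
Since 51 < 481, 481 is deficient.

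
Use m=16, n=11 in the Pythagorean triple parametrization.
(135, 352, 377)

Euclid's formula: a = m² - n², b = 2mn, c = m² + n²
m = 16, n = 11
a = 16² - 11² = 256 - 121 = 135
b = 2 × 16 × 11 = 352
c = 16² + 11² = 256 + 121 = 377
Verification: 135² + 352² = 18225 + 123904 = 142129 = 377² ✓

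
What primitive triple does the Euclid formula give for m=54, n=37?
(1547, 3996, 4285)

Euclid's formula: a = m² - n², b = 2mn, c = m² + n²
m = 54, n = 37
a = 54² - 37² = 2916 - 1369 = 1547
b = 2 × 54 × 37 = 3996
c = 54² + 37² = 2916 + 1369 = 4285
Verification: 1547² + 3996² = 2393209 + 15968016 = 18361225 = 4285² ✓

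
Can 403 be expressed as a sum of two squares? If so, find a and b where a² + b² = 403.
Not possible

Factorization: 403 = 13 × 31
By Fermat: n is sum of two squares iff every prime p ≡ 3 (mod 4) appears to even power.
Prime(s) ≡ 3 (mod 4) with odd exponent: [(31, 1)]
Therefore 403 cannot be expressed as a² + b².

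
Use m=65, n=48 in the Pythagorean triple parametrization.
(1921, 6240, 6529)

Euclid's formula: a = m² - n², b = 2mn, c = m² + n²
m = 65, n = 48
a = 65² - 48² = 4225 - 2304 = 1921
b = 2 × 65 × 48 = 6240
c = 65² + 48² = 4225 + 2304 = 6529
Verification: 1921² + 6240² = 3690241 + 38937600 = 42627841 = 6529² ✓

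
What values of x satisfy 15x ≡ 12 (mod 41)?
x ≡ 9 (mod 41)

gcd(15, 41) = 1, which divides 12, so solutions exist.
Find 15^(-1) mod 41 by the extended Euclidean algorithm:
41 = 2 × 15 + 11  ⟹  11 = (1)·41 + (-2)·15
15 = 1 × 11 + 4  ⟹  4 = (-1)·41 + (3)·15
11 = 2 × 4 + 3  ⟹  3 = (3)·41 + (-8)·15
4 = 1 × 3 + 1  ⟹  1 = (-4)·41 + (11)·15
So (11)·15 ≡ 1 (mod 41), i.e. 15^(-1) ≡ 11 (mod 41).
x ≡ 11 × 12 = 132 ≡ 9 (mod 41).
Check: 15 × 9 = 135 ≡ 12 (mod 41).
Unique solution: x ≡ 9 (mod 41)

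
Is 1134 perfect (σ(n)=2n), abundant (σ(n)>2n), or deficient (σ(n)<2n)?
abundant

Proper divisors of 1134: sum = 1 + 2 + 3 + 6 + 7 + 9 + 14 + 18 + ... + 162 + 189 + 378 + 567 (19 divisors) = 1770
Since 1770 > 1134, 1134 is abundant.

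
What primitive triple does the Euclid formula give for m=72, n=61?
(1463, 8784, 8905)

Euclid's formula: a = m² - n², b = 2mn, c = m² + n²
m = 72, n = 61
a = 72² - 61² = 5184 - 3721 = 1463
b = 2 × 72 × 61 = 8784
c = 72² + 61² = 5184 + 3721 = 8905
Verification: 1463² + 8784² = 2140369 + 77158656 = 79299025 = 8905² ✓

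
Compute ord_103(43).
102

103 is prime, so ord(43) divides φ(103) = 102.
Divisors of 102: 1, 2, 3, 6, 17, 34, 51, 102.
Repeated squaring: 43^1 ≡ 43, 43^2 ≡ 98, 43^4 ≡ 25, 43^8 ≡ 7, 43^16 ≡ 49, 43^32 ≡ 32, 43^64 ≡ 97 (mod 103).
Test 43^d mod 103 for each divisor d in increasing order:
43^1 ≡ 43
43^2 ≡ 98
43^3 = 43^2·43^1 ≡ 94
43^6 = 43^4·43^2 ≡ 81
43^17 = 43^16·43^1 ≡ 47
43^34 = 43^32·43^2 ≡ 46
43^51 = 43^32·43^16·43^2·43^1 ≡ 102
43^102 = 43^64·43^32·43^4·43^2 ≡ 1  ← first divisor giving 1
The order is 102.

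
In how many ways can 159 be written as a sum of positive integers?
97662728555

p(n) counts ways to write n as a sum of positive integers (order ignored).
Euler's pentagonal recurrence: p(k) = p(k-1) + p(k-2) - p(k-5) - p(k-7) + p(k-12) + p(k-15) - ... (offsets j(3j∓1)/2, signs ++--, p(0)=1, p(<0)=0).
DP table for k = 0..158: p(0)=1, p(1)=1, p(2)=2, p(3)=3, p(4)=5, p(5)=7, p(6)=11, p(7)=15, p(8)=22, p(9)=30, p(10)=42, p(11)=56, p(12)=77, p(13)=101, p(14)=135, p(15)=176, p(16)=231, p(17)=297, p(18)=385, p(19)=490, p(20)=627, p(21)=792, p(22)=1002, p(23)=1255, p(24)=1575, p(25)=1958, p(26)=2436, p(27)=3010, p(28)=3718, p(29)=4565, p(30)=5604, p(31)=6842, p(32)=8349, p(33)=10143, p(34)=12310, p(35)=14883, p(36)=17977, p(37)=21637, p(38)=26015, p(39)=31185, p(40)=37338, p(41)=44583, p(42)=53174, p(43)=63261, p(44)=75175, p(45)=89134, p(46)=105558, p(47)=124754, p(48)=147273, p(49)=173525, p(50)=204226, p(51)=239943, p(52)=281589, p(53)=329931, p(54)=386155, p(55)=451276, p(56)=526823, p(57)=614154, p(58)=715220, p(59)=831820, p(60)=966467, p(61)=1121505, p(62)=1300156, p(63)=1505499, p(64)=1741630, p(65)=2012558, p(66)=2323520, p(67)=2679689, p(68)=3087735, p(69)=3554345, p(70)=4087968, p(71)=4697205, p(72)=5392783, p(73)=6185689, p(74)=7089500, p(75)=8118264, p(76)=9289091, p(77)=10619863, p(78)=12132164, p(79)=13848650, p(80)=15796476, p(81)=18004327, p(82)=20506255, p(83)=23338469, p(84)=26543660, p(85)=30167357, p(86)=34262962, p(87)=38887673, p(88)=44108109, p(89)=49995925, p(90)=56634173, p(91)=64112359, p(92)=72533807, p(93)=82010177, p(94)=92669720, p(95)=104651419, p(96)=118114304, p(97)=133230930, p(98)=150198136, p(99)=169229875, p(100)=190569292, p(101)=214481126, p(102)=241265379, p(103)=271248950, p(104)=304801365, p(105)=342325709, p(106)=384276336, p(107)=431149389, p(108)=483502844, p(109)=541946240, p(110)=607163746, p(111)=679903203, p(112)=761002156, p(113)=851376628, p(114)=952050665, p(115)=1064144451, p(116)=1188908248, p(117)=1327710076, p(118)=1482074143, p(119)=1653668665, p(120)=1844349560, p(121)=2056148051, p(122)=2291320912, p(123)=2552338241, p(124)=2841940500, p(125)=3163127352, p(126)=3519222692, p(127)=3913864295, p(128)=4351078600, p(129)=4835271870, p(130)=5371315400, p(131)=5964539504, p(132)=6620830889, p(133)=7346629512, p(134)=8149040695, p(135)=9035836076, p(136)=10015581680, p(137)=11097645016, p(138)=12292341831, p(139)=13610949895, p(140)=15065878135, p(141)=16670689208, p(142)=18440293320, p(143)=20390982757, p(144)=22540654445, p(145)=24908858009, p(146)=27517052599, p(147)=30388671978, p(148)=33549419497, p(149)=37027355200, p(150)=40853235313, p(151)=45060624582, p(152)=49686288421, p(153)=54770336324, p(154)=60356673280, p(155)=66493182097, p(156)=73232243759, p(157)=80630964769, p(158)=88751778802.
Final step: p(159) = p(158) + p(157) - p(154) - p(152) + p(147) + p(144) - p(137) - p(133) + p(124) + p(119) - p(108) - p(102) + p(89) + p(82) - p(67) - p(59) + p(42) + p(33) - p(14) - p(4)
= 88751778802 + 80630964769 - 60356673280 - 49686288421 + 30388671978 + 22540654445 - 11097645016 - 7346629512 + 2841940500 + 1653668665 - 483502844 - 241265379 + 49995925 + 20506255 - 2679689 - 831820 + 53174 + 10143 - 135 - 5
= 97662728555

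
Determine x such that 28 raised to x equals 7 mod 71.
27

Baby-step giant-step with step n = ⌈√71⌉ = 9.
Baby steps 28^j mod 71 (j:value) for j=0..8: 0:1, 1:28, 2:3, 3:13, 4:9, 5:39, 6:27, 7:46, 8:10.
Giant-step multiplier: 28^(-9) ≡ 28^(70-9) = 28^61 ≡ 53 (mod 71).
Giant steps γ_i = 7·53^i mod 71: γ_0=7, γ_1=16, γ_2=67, γ_3=1 (in table at j=0).
x = i·n + j = 3·9 + 0 = 27.
Check: 28^27 ≡ 7 (mod 71).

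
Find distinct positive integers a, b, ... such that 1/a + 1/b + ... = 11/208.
1/19 + 1/3952

Greedy algorithm:
11/208: ceiling(208/11) = 19, use 1/19
1/3952: ceiling(3952/1) = 3952, use 1/3952
Result: 11/208 = 1/19 + 1/3952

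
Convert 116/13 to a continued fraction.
[8; 1, 12]

Euclidean algorithm steps:
116 = 8 × 13 + 12
13 = 1 × 12 + 1
12 = 12 × 1 + 0
Continued fraction: [8; 1, 12]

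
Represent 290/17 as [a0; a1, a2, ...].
[17; 17]

Euclidean algorithm steps:
290 = 17 × 17 + 1
17 = 17 × 1 + 0
Continued fraction: [17; 17]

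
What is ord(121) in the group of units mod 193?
32

193 is prime, so ord(121) divides φ(193) = 192.
Divisors of 192: 1, 2, 3, 4, 6, 8, 12, 16, 24, 32, 48, 64, 96, 192.
Repeated squaring: 121^1 ≡ 121, 121^2 ≡ 166, 121^4 ≡ 150, 121^8 ≡ 112, 121^16 ≡ 192, 121^32 ≡ 1, 121^64 ≡ 1, 121^128 ≡ 1 (mod 193).
Test 121^d mod 193 for each divisor d in increasing order:
121^1 ≡ 121
121^2 ≡ 166
121^3 = 121^2·121^1 ≡ 14
121^4 ≡ 150
121^6 = 121^4·121^2 ≡ 3
121^8 ≡ 112
121^12 = 121^8·121^4 ≡ 9
121^16 ≡ 192
121^24 = 121^16·121^8 ≡ 81
121^32 ≡ 1  ← first divisor giving 1
The order is 32.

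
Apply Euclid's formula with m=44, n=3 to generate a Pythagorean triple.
(1927, 264, 1945)

Euclid's formula: a = m² - n², b = 2mn, c = m² + n²
m = 44, n = 3
a = 44² - 3² = 1936 - 9 = 1927
b = 2 × 44 × 3 = 264
c = 44² + 3² = 1936 + 9 = 1945
Verification: 1927² + 264² = 3713329 + 69696 = 3783025 = 1945² ✓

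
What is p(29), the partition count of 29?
4565

p(n) counts ways to write n as a sum of positive integers (order ignored).
Euler's pentagonal recurrence: p(k) = p(k-1) + p(k-2) - p(k-5) - p(k-7) + p(k-12) + p(k-15) - ... (offsets j(3j∓1)/2, signs ++--, p(0)=1, p(<0)=0).
DP table for k = 0..28: p(0)=1, p(1)=1, p(2)=2, p(3)=3, p(4)=5, p(5)=7, p(6)=11, p(7)=15, p(8)=22, p(9)=30, p(10)=42, p(11)=56, p(12)=77, p(13)=101, p(14)=135, p(15)=176, p(16)=231, p(17)=297, p(18)=385, p(19)=490, p(20)=627, p(21)=792, p(22)=1002, p(23)=1255, p(24)=1575, p(25)=1958, p(26)=2436, p(27)=3010, p(28)=3718.
Final step: p(29) = p(28) + p(27) - p(24) - p(22) + p(17) + p(14) - p(7) - p(3)
= 3718 + 3010 - 1575 - 1002 + 297 + 135 - 15 - 3
= 4565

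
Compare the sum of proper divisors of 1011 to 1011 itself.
deficient

Proper divisors of 1011: sum = 1 + 3 + 337 = 341
Since 341 < 1011, 1011 is deficient.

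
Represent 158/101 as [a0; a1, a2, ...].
[1; 1, 1, 3, 2, 1, 1, 2]

Euclidean algorithm steps:
158 = 1 × 101 + 57
101 = 1 × 57 + 44
57 = 1 × 44 + 13
44 = 3 × 13 + 5
13 = 2 × 5 + 3
5 = 1 × 3 + 2
3 = 1 × 2 + 1
2 = 2 × 1 + 0
Continued fraction: [1; 1, 1, 3, 2, 1, 1, 2]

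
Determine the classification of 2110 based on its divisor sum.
deficient

Proper divisors of 2110: sum = 1 + 2 + 5 + 10 + 211 + 422 + 1055 = 1706
Since 1706 < 2110, 2110 is deficient.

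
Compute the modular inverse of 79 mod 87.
76

gcd(79, 87) = 1, so the inverse exists.
Extended Euclidean algorithm on (87, 79):
87 = 1 × 79 + 8  ⟹  8 = (1)·87 + (-1)·79
79 = 9 × 8 + 7  ⟹  7 = (-9)·87 + (10)·79
8 = 1 × 7 + 1  ⟹  1 = (10)·87 + (-11)·79
So (-11)·79 ≡ 1 (mod 87), i.e. 79^(-1) ≡ -11 ≡ 76 (mod 87).
Check: 79 × 76 = 6004 ≡ 1 (mod 87)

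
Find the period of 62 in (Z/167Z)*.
83

167 is prime, so ord(62) divides φ(167) = 166.
Divisors of 166: 1, 2, 83, 166.
Repeated squaring: 62^1 ≡ 62, 62^2 ≡ 3, 62^4 ≡ 9, 62^8 ≡ 81, 62^16 ≡ 48, 62^32 ≡ 133, 62^64 ≡ 154, 62^128 ≡ 2 (mod 167).
Test 62^d mod 167 for each divisor d in increasing order:
62^1 ≡ 62
62^2 ≡ 3
62^83 = 62^64·62^16·62^2·62^1 ≡ 1  ← first divisor giving 1
The order is 83.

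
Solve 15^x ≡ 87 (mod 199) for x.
29

Baby-step giant-step with step n = ⌈√199⌉ = 15.
Baby steps 15^j mod 199 (j:value) for j=0..14: 0:1, 1:15, 2:26, 3:191, 4:79, 5:190, 6:64, 7:164, 8:72, 9:85, 10:81, 11:21, 12:116, 13:148, 14:31.
Giant-step multiplier: 15^(-15) ≡ 15^(198-15) = 15^183 ≡ 101 (mod 199).
Giant steps γ_i = 87·101^i mod 199: γ_0=87, γ_1=31 (in table at j=14).
x = i·n + j = 1·15 + 14 = 29.
Check: 15^29 ≡ 87 (mod 199).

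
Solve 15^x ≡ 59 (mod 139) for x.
111

Baby-step giant-step with step n = ⌈√139⌉ = 12.
Baby steps 15^j mod 139 (j:value) for j=0..11: 0:1, 1:15, 2:86, 3:39, 4:29, 5:18, 6:131, 7:19, 8:7, 9:105, 10:46, 11:134.
Giant-step multiplier: 15^(-12) ≡ 15^(138-12) = 15^126 ≡ 63 (mod 139).
Giant steps γ_i = 59·63^i mod 139: γ_0=59, γ_1=103, γ_2=95, γ_3=8, γ_4=87, γ_5=60, γ_6=27, γ_7=33, γ_8=133, γ_9=39 (in table at j=3).
x = i·n + j = 9·12 + 3 = 111.
Check: 15^111 ≡ 59 (mod 139).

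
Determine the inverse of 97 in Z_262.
235

gcd(97, 262) = 1, so the inverse exists.
Extended Euclidean algorithm on (262, 97):
262 = 2 × 97 + 68  ⟹  68 = (1)·262 + (-2)·97
97 = 1 × 68 + 29  ⟹  29 = (-1)·262 + (3)·97
68 = 2 × 29 + 10  ⟹  10 = (3)·262 + (-8)·97
29 = 2 × 10 + 9  ⟹  9 = (-7)·262 + (19)·97
10 = 1 × 9 + 1  ⟹  1 = (10)·262 + (-27)·97
So (-27)·97 ≡ 1 (mod 262), i.e. 97^(-1) ≡ -27 ≡ 235 (mod 262).
Check: 97 × 235 = 22795 ≡ 1 (mod 262)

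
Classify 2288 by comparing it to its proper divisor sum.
abundant

Proper divisors of 2288: sum = 1 + 2 + 4 + 8 + 11 + 13 + 16 + 22 + ... + 208 + 286 + 572 + 1144 (19 divisors) = 2920
Since 2920 > 2288, 2288 is abundant.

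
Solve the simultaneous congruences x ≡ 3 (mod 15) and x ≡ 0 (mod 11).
33

Using Chinese Remainder Theorem:
M = 15 × 11 = 165
M1 = 11, M2 = 15
y1 = 11^(-1) mod 15 = 11
y2 = 15^(-1) mod 11 = 3
x = (3×11×11 + 0×15×3) mod 165 = 33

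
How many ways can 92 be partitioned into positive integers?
72533807

p(n) counts ways to write n as a sum of positive integers (order ignored).
Euler's pentagonal recurrence: p(k) = p(k-1) + p(k-2) - p(k-5) - p(k-7) + p(k-12) + p(k-15) - ... (offsets j(3j∓1)/2, signs ++--, p(0)=1, p(<0)=0).
DP table for k = 0..91: p(0)=1, p(1)=1, p(2)=2, p(3)=3, p(4)=5, p(5)=7, p(6)=11, p(7)=15, p(8)=22, p(9)=30, p(10)=42, p(11)=56, p(12)=77, p(13)=101, p(14)=135, p(15)=176, p(16)=231, p(17)=297, p(18)=385, p(19)=490, p(20)=627, p(21)=792, p(22)=1002, p(23)=1255, p(24)=1575, p(25)=1958, p(26)=2436, p(27)=3010, p(28)=3718, p(29)=4565, p(30)=5604, p(31)=6842, p(32)=8349, p(33)=10143, p(34)=12310, p(35)=14883, p(36)=17977, p(37)=21637, p(38)=26015, p(39)=31185, p(40)=37338, p(41)=44583, p(42)=53174, p(43)=63261, p(44)=75175, p(45)=89134, p(46)=105558, p(47)=124754, p(48)=147273, p(49)=173525, p(50)=204226, p(51)=239943, p(52)=281589, p(53)=329931, p(54)=386155, p(55)=451276, p(56)=526823, p(57)=614154, p(58)=715220, p(59)=831820, p(60)=966467, p(61)=1121505, p(62)=1300156, p(63)=1505499, p(64)=1741630, p(65)=2012558, p(66)=2323520, p(67)=2679689, p(68)=3087735, p(69)=3554345, p(70)=4087968, p(71)=4697205, p(72)=5392783, p(73)=6185689, p(74)=7089500, p(75)=8118264, p(76)=9289091, p(77)=10619863, p(78)=12132164, p(79)=13848650, p(80)=15796476, p(81)=18004327, p(82)=20506255, p(83)=23338469, p(84)=26543660, p(85)=30167357, p(86)=34262962, p(87)=38887673, p(88)=44108109, p(89)=49995925, p(90)=56634173, p(91)=64112359.
Final step: p(92) = p(91) + p(90) - p(87) - p(85) + p(80) + p(77) - p(70) - p(66) + p(57) + p(52) - p(41) - p(35) + p(22) + p(15) - p(0)
= 64112359 + 56634173 - 38887673 - 30167357 + 15796476 + 10619863 - 4087968 - 2323520 + 614154 + 281589 - 44583 - 14883 + 1002 + 176 - 1
= 72533807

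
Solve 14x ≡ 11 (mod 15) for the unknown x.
x ≡ 4 (mod 15)

gcd(14, 15) = 1, which divides 11, so solutions exist.
Find 14^(-1) mod 15 by the extended Euclidean algorithm:
15 = 1 × 14 + 1  ⟹  1 = (1)·15 + (-1)·14
So (-1)·14 ≡ 1 (mod 15), i.e. 14^(-1) ≡ -1 ≡ 14 (mod 15).
x ≡ 14 × 11 = 154 ≡ 4 (mod 15).
Check: 14 × 4 = 56 ≡ 11 (mod 15).
Unique solution: x ≡ 4 (mod 15)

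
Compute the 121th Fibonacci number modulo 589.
404

Matrix identity: Q^n = [[F_(n+1), F_n], [F_n, F_(n-1)]] with Q = [[1,1],[1,0]].
n = 121 = 1111001₂. Square-and-multiply, entries mod 589:
Q^1 = [[1,1],[1,0]]
Q^3 = (Q^1)²·Q = [[3,2],[2,1]]
Q^7 = (Q^3)²·Q = [[21,13],[13,8]]
Q^15 = (Q^7)²·Q = [[398,21],[21,377]]
Q^30 = (Q^15)² = [[404,372],[372,32]]
Q^60 = (Q^30)² = [[32,217],[217,404]]
Q^121 = (Q^60)²·Q = [[187,404],[404,372]]
F_121 mod 589 = Q^121[0][1] = 404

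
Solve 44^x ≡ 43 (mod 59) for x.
27

Baby-step giant-step with step n = ⌈√59⌉ = 8.
Baby steps 44^j mod 59 (j:value) for j=0..7: 0:1, 1:44, 2:48, 3:47, 4:3, 5:14, 6:26, 7:23.
Giant-step multiplier: 44^(-8) ≡ 44^(58-8) = 44^50 ≡ 46 (mod 59).
Giant steps γ_i = 43·46^i mod 59: γ_0=43, γ_1=31, γ_2=10, γ_3=47 (in table at j=3).
x = i·n + j = 3·8 + 3 = 27.
Check: 44^27 ≡ 43 (mod 59).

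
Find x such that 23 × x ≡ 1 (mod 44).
23

gcd(23, 44) = 1, so the inverse exists.
Extended Euclidean algorithm on (44, 23):
44 = 1 × 23 + 21  ⟹  21 = (1)·44 + (-1)·23
23 = 1 × 21 + 2  ⟹  2 = (-1)·44 + (2)·23
21 = 10 × 2 + 1  ⟹  1 = (11)·44 + (-21)·23
So (-21)·23 ≡ 1 (mod 44), i.e. 23^(-1) ≡ -21 ≡ 23 (mod 44).
Check: 23 × 23 = 529 ≡ 1 (mod 44)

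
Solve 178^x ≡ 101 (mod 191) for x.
103

Baby-step giant-step with step n = ⌈√191⌉ = 14.
Baby steps 178^j mod 191 (j:value) for j=0..13: 0:1, 1:178, 2:169, 3:95, 4:102, 5:11, 6:48, 7:140, 8:90, 9:167, 10:121, 11:146, 12:12, 13:35.
Giant-step multiplier: 178^(-14) ≡ 178^(190-14) = 178^176 ≡ 34 (mod 191).
Giant steps γ_i = 101·34^i mod 191: γ_0=101, γ_1=187, γ_2=55, γ_3=151, γ_4=168, γ_5=173, γ_6=152, γ_7=11 (in table at j=5).
x = i·n + j = 7·14 + 5 = 103.
Check: 178^103 ≡ 101 (mod 191).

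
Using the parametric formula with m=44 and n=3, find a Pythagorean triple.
(1927, 264, 1945)

Euclid's formula: a = m² - n², b = 2mn, c = m² + n²
m = 44, n = 3
a = 44² - 3² = 1936 - 9 = 1927
b = 2 × 44 × 3 = 264
c = 44² + 3² = 1936 + 9 = 1945
Verification: 1927² + 264² = 3713329 + 69696 = 3783025 = 1945² ✓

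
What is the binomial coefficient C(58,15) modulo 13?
8

Using Lucas' theorem:
Write n=58 and k=15 in base 13:
n in base 13: [4, 6]
k in base 13: [1, 2]
C(58,15) mod 13 = ∏ C(n_i, k_i) mod 13
Digit binomials (mod 13): C(4,1) = 4; C(6,2) = 15 ≡ 2
Product: 4 × 2 = 8 ≡ 8 (mod 13)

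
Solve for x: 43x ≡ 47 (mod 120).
x ≡ 29 (mod 120)

gcd(43, 120) = 1, which divides 47, so solutions exist.
Find 43^(-1) mod 120 by the extended Euclidean algorithm:
120 = 2 × 43 + 34  ⟹  34 = (1)·120 + (-2)·43
43 = 1 × 34 + 9  ⟹  9 = (-1)·120 + (3)·43
34 = 3 × 9 + 7  ⟹  7 = (4)·120 + (-11)·43
9 = 1 × 7 + 2  ⟹  2 = (-5)·120 + (14)·43
7 = 3 × 2 + 1  ⟹  1 = (19)·120 + (-53)·43
So (-53)·43 ≡ 1 (mod 120), i.e. 43^(-1) ≡ -53 ≡ 67 (mod 120).
x ≡ 67 × 47 = 3149 ≡ 29 (mod 120).
Check: 43 × 29 = 1247 ≡ 47 (mod 120).
Unique solution: x ≡ 29 (mod 120)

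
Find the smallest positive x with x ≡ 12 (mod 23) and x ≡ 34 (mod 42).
748

Using Chinese Remainder Theorem:
M = 23 × 42 = 966
M1 = 42, M2 = 23
y1 = 42^(-1) mod 23 = 17
y2 = 23^(-1) mod 42 = 11
x = (12×42×17 + 34×23×11) mod 966 = 748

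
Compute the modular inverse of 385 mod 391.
65

gcd(385, 391) = 1, so the inverse exists.
Extended Euclidean algorithm on (391, 385):
391 = 1 × 385 + 6  ⟹  6 = (1)·391 + (-1)·385
385 = 64 × 6 + 1  ⟹  1 = (-64)·391 + (65)·385
So (65)·385 ≡ 1 (mod 391), i.e. 385^(-1) ≡ 65 (mod 391).
Check: 385 × 65 = 25025 ≡ 1 (mod 391)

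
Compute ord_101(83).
100

101 is prime, so ord(83) divides φ(101) = 100.
Divisors of 100: 1, 2, 4, 5, 10, 20, 25, 50, 100.
Repeated squaring: 83^1 ≡ 83, 83^2 ≡ 21, 83^4 ≡ 37, 83^8 ≡ 56, 83^16 ≡ 5, 83^32 ≡ 25, 83^64 ≡ 19 (mod 101).
Test 83^d mod 101 for each divisor d in increasing order:
83^1 ≡ 83
83^2 ≡ 21
83^4 ≡ 37
83^5 = 83^4·83^1 ≡ 41
83^10 = 83^8·83^2 ≡ 65
83^20 = 83^16·83^4 ≡ 84
83^25 = 83^16·83^8·83^1 ≡ 10
83^50 = 83^32·83^16·83^2 ≡ 100
83^100 = 83^64·83^32·83^4 ≡ 1  ← first divisor giving 1
The order is 100.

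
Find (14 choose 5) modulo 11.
0

Using Lucas' theorem:
Write n=14 and k=5 in base 11:
n in base 11: [1, 3]
k in base 11: [0, 5]
C(14,5) mod 11 = ∏ C(n_i, k_i) mod 11
Digit binomials (mod 11): C(1,0) = 1; C(3,5) = 0 (k_i > n_i)
Product: 1 × 0 = 0 ≡ 0 (mod 11)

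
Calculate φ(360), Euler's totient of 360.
96

360 = 2^3 × 3^2 × 5
φ(n) = n × ∏(1 - 1/p) for each prime p dividing n
φ(360) = 360 × (1 - 1/2) × (1 - 1/3) × (1 - 1/5) = 96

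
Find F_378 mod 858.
208

Matrix identity: Q^n = [[F_(n+1), F_n], [F_n, F_(n-1)]] with Q = [[1,1],[1,0]].
n = 378 = 101111010₂. Square-and-multiply, entries mod 858:
Q^1 = [[1,1],[1,0]]
Q^2 = (Q^1)² = [[2,1],[1,1]]
Q^5 = (Q^2)²·Q = [[8,5],[5,3]]
Q^11 = (Q^5)²·Q = [[144,89],[89,55]]
Q^23 = (Q^11)²·Q = [[36,343],[343,551]]
Q^47 = (Q^23)²·Q = [[252,541],[541,569]]
Q^94 = (Q^47)² = [[115,575],[575,398]]
Q^189 = (Q^94)²·Q = [[473,650],[650,681]]
Q^378 = (Q^189)² = [[155,208],[208,805]]
F_378 mod 858 = Q^378[0][1] = 208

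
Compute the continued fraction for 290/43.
[6; 1, 2, 1, 10]

Euclidean algorithm steps:
290 = 6 × 43 + 32
43 = 1 × 32 + 11
32 = 2 × 11 + 10
11 = 1 × 10 + 1
10 = 10 × 1 + 0
Continued fraction: [6; 1, 2, 1, 10]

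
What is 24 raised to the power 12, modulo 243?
0

Repeated squaring. Binary of 12 = 1100.
24^1 ≡ 24 (mod 243); 24^2 ≡ 90 (mod 243); 24^4 ≡ 81 (mod 243); 24^8 ≡ 0 (mod 243)
24^12 = 24^4 × 24^8 ≡ 0 (mod 243)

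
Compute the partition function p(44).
75175

p(n) counts ways to write n as a sum of positive integers (order ignored).
Euler's pentagonal recurrence: p(k) = p(k-1) + p(k-2) - p(k-5) - p(k-7) + p(k-12) + p(k-15) - ... (offsets j(3j∓1)/2, signs ++--, p(0)=1, p(<0)=0).
DP table for k = 0..43: p(0)=1, p(1)=1, p(2)=2, p(3)=3, p(4)=5, p(5)=7, p(6)=11, p(7)=15, p(8)=22, p(9)=30, p(10)=42, p(11)=56, p(12)=77, p(13)=101, p(14)=135, p(15)=176, p(16)=231, p(17)=297, p(18)=385, p(19)=490, p(20)=627, p(21)=792, p(22)=1002, p(23)=1255, p(24)=1575, p(25)=1958, p(26)=2436, p(27)=3010, p(28)=3718, p(29)=4565, p(30)=5604, p(31)=6842, p(32)=8349, p(33)=10143, p(34)=12310, p(35)=14883, p(36)=17977, p(37)=21637, p(38)=26015, p(39)=31185, p(40)=37338, p(41)=44583, p(42)=53174, p(43)=63261.
Final step: p(44) = p(43) + p(42) - p(39) - p(37) + p(32) + p(29) - p(22) - p(18) + p(9) + p(4)
= 63261 + 53174 - 31185 - 21637 + 8349 + 4565 - 1002 - 385 + 30 + 5
= 75175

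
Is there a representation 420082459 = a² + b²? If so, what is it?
Not possible

Factorization: 420082459 = 97 × 163^3
By Fermat: n is sum of two squares iff every prime p ≡ 3 (mod 4) appears to even power.
Prime(s) ≡ 3 (mod 4) with odd exponent: [(163, 3)]
Therefore 420082459 cannot be expressed as a² + b².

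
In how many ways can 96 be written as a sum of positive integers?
118114304

p(n) counts ways to write n as a sum of positive integers (order ignored).
Euler's pentagonal recurrence: p(k) = p(k-1) + p(k-2) - p(k-5) - p(k-7) + p(k-12) + p(k-15) - ... (offsets j(3j∓1)/2, signs ++--, p(0)=1, p(<0)=0).
DP table for k = 0..95: p(0)=1, p(1)=1, p(2)=2, p(3)=3, p(4)=5, p(5)=7, p(6)=11, p(7)=15, p(8)=22, p(9)=30, p(10)=42, p(11)=56, p(12)=77, p(13)=101, p(14)=135, p(15)=176, p(16)=231, p(17)=297, p(18)=385, p(19)=490, p(20)=627, p(21)=792, p(22)=1002, p(23)=1255, p(24)=1575, p(25)=1958, p(26)=2436, p(27)=3010, p(28)=3718, p(29)=4565, p(30)=5604, p(31)=6842, p(32)=8349, p(33)=10143, p(34)=12310, p(35)=14883, p(36)=17977, p(37)=21637, p(38)=26015, p(39)=31185, p(40)=37338, p(41)=44583, p(42)=53174, p(43)=63261, p(44)=75175, p(45)=89134, p(46)=105558, p(47)=124754, p(48)=147273, p(49)=173525, p(50)=204226, p(51)=239943, p(52)=281589, p(53)=329931, p(54)=386155, p(55)=451276, p(56)=526823, p(57)=614154, p(58)=715220, p(59)=831820, p(60)=966467, p(61)=1121505, p(62)=1300156, p(63)=1505499, p(64)=1741630, p(65)=2012558, p(66)=2323520, p(67)=2679689, p(68)=3087735, p(69)=3554345, p(70)=4087968, p(71)=4697205, p(72)=5392783, p(73)=6185689, p(74)=7089500, p(75)=8118264, p(76)=9289091, p(77)=10619863, p(78)=12132164, p(79)=13848650, p(80)=15796476, p(81)=18004327, p(82)=20506255, p(83)=23338469, p(84)=26543660, p(85)=30167357, p(86)=34262962, p(87)=38887673, p(88)=44108109, p(89)=49995925, p(90)=56634173, p(91)=64112359, p(92)=72533807, p(93)=82010177, p(94)=92669720, p(95)=104651419.
Final step: p(96) = p(95) + p(94) - p(91) - p(89) + p(84) + p(81) - p(74) - p(70) + p(61) + p(56) - p(45) - p(39) + p(26) + p(19) - p(4)
= 104651419 + 92669720 - 64112359 - 49995925 + 26543660 + 18004327 - 7089500 - 4087968 + 1121505 + 526823 - 89134 - 31185 + 2436 + 490 - 5
= 118114304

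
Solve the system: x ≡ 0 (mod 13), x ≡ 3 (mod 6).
39

Using Chinese Remainder Theorem:
M = 13 × 6 = 78
M1 = 6, M2 = 13
y1 = 6^(-1) mod 13 = 11
y2 = 13^(-1) mod 6 = 1
x = (0×6×11 + 3×13×1) mod 78 = 39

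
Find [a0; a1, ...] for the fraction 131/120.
[1; 10, 1, 10]

Euclidean algorithm steps:
131 = 1 × 120 + 11
120 = 10 × 11 + 10
11 = 1 × 10 + 1
10 = 10 × 1 + 0
Continued fraction: [1; 10, 1, 10]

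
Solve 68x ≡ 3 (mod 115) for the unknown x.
x ≡ 66 (mod 115)

gcd(68, 115) = 1, which divides 3, so solutions exist.
Find 68^(-1) mod 115 by the extended Euclidean algorithm:
115 = 1 × 68 + 47  ⟹  47 = (1)·115 + (-1)·68
68 = 1 × 47 + 21  ⟹  21 = (-1)·115 + (2)·68
47 = 2 × 21 + 5  ⟹  5 = (3)·115 + (-5)·68
21 = 4 × 5 + 1  ⟹  1 = (-13)·115 + (22)·68
So (22)·68 ≡ 1 (mod 115), i.e. 68^(-1) ≡ 22 (mod 115).
x ≡ 22 × 3 = 66 ≡ 66 (mod 115).
Check: 68 × 66 = 4488 ≡ 3 (mod 115).
Unique solution: x ≡ 66 (mod 115)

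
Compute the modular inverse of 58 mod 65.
37

gcd(58, 65) = 1, so the inverse exists.
Extended Euclidean algorithm on (65, 58):
65 = 1 × 58 + 7  ⟹  7 = (1)·65 + (-1)·58
58 = 8 × 7 + 2  ⟹  2 = (-8)·65 + (9)·58
7 = 3 × 2 + 1  ⟹  1 = (25)·65 + (-28)·58
So (-28)·58 ≡ 1 (mod 65), i.e. 58^(-1) ≡ -28 ≡ 37 (mod 65).
Check: 58 × 37 = 2146 ≡ 1 (mod 65)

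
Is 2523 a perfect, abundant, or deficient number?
deficient

Proper divisors of 2523: sum = 1 + 3 + 29 + 87 + 841 = 961
Since 961 < 2523, 2523 is deficient.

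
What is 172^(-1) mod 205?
118

gcd(172, 205) = 1, so the inverse exists.
Extended Euclidean algorithm on (205, 172):
205 = 1 × 172 + 33  ⟹  33 = (1)·205 + (-1)·172
172 = 5 × 33 + 7  ⟹  7 = (-5)·205 + (6)·172
33 = 4 × 7 + 5  ⟹  5 = (21)·205 + (-25)·172
7 = 1 × 5 + 2  ⟹  2 = (-26)·205 + (31)·172
5 = 2 × 2 + 1  ⟹  1 = (73)·205 + (-87)·172
So (-87)·172 ≡ 1 (mod 205), i.e. 172^(-1) ≡ -87 ≡ 118 (mod 205).
Check: 172 × 118 = 20296 ≡ 1 (mod 205)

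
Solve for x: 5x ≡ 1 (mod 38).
23

gcd(5, 38) = 1, so the inverse exists.
Extended Euclidean algorithm on (38, 5):
38 = 7 × 5 + 3  ⟹  3 = (1)·38 + (-7)·5
5 = 1 × 3 + 2  ⟹  2 = (-1)·38 + (8)·5
3 = 1 × 2 + 1  ⟹  1 = (2)·38 + (-15)·5
So (-15)·5 ≡ 1 (mod 38), i.e. 5^(-1) ≡ -15 ≡ 23 (mod 38).
Check: 5 × 23 = 115 ≡ 1 (mod 38)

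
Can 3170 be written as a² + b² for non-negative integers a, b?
19² + 53² (a=19, b=53)

Factorization: 3170 = 2 × 5 × 317
By Fermat: n is sum of two squares iff every prime p ≡ 3 (mod 4) appears to even power.
All primes ≡ 3 (mod 4) appear to even power.
Search a = 0, 1, 2, … for 3170 - a² a perfect square: first hit at a = 19: 3170 - 361 = 2809 = 53².
3170 = 19² + 53² = 361 + 2809 ✓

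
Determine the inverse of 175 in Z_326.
231

gcd(175, 326) = 1, so the inverse exists.
Extended Euclidean algorithm on (326, 175):
326 = 1 × 175 + 151  ⟹  151 = (1)·326 + (-1)·175
175 = 1 × 151 + 24  ⟹  24 = (-1)·326 + (2)·175
151 = 6 × 24 + 7  ⟹  7 = (7)·326 + (-13)·175
24 = 3 × 7 + 3  ⟹  3 = (-22)·326 + (41)·175
7 = 2 × 3 + 1  ⟹  1 = (51)·326 + (-95)·175
So (-95)·175 ≡ 1 (mod 326), i.e. 175^(-1) ≡ -95 ≡ 231 (mod 326).
Check: 175 × 231 = 40425 ≡ 1 (mod 326)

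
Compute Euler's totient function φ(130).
48

130 = 2 × 5 × 13
φ(n) = n × ∏(1 - 1/p) for each prime p dividing n
φ(130) = 130 × (1 - 1/2) × (1 - 1/5) × (1 - 1/13) = 48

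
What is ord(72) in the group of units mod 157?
156

157 is prime, so ord(72) divides φ(157) = 156.
Divisors of 156: 1, 2, 3, 4, 6, 12, 13, 26, 39, 52, 78, 156.
Repeated squaring: 72^1 ≡ 72, 72^2 ≡ 3, 72^4 ≡ 9, 72^8 ≡ 81, 72^16 ≡ 124, 72^32 ≡ 147, 72^64 ≡ 100, 72^128 ≡ 109 (mod 157).
Test 72^d mod 157 for each divisor d in increasing order:
72^1 ≡ 72
72^2 ≡ 3
72^3 = 72^2·72^1 ≡ 59
72^4 ≡ 9
72^6 = 72^4·72^2 ≡ 27
72^12 = 72^8·72^4 ≡ 101
72^13 = 72^8·72^4·72^1 ≡ 50
72^26 = 72^16·72^8·72^2 ≡ 145
72^39 = 72^32·72^4·72^2·72^1 ≡ 28
72^52 = 72^32·72^16·72^4 ≡ 144
72^78 = 72^64·72^8·72^4·72^2 ≡ 156
72^156 = 72^128·72^16·72^8·72^4 ≡ 1  ← first divisor giving 1
The order is 156.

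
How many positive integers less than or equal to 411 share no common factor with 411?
272

411 = 3 × 137
φ(n) = n × ∏(1 - 1/p) for each prime p dividing n
φ(411) = 411 × (1 - 1/3) × (1 - 1/137) = 272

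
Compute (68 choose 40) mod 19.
13

Using Lucas' theorem:
Write n=68 and k=40 in base 19:
n in base 19: [3, 11]
k in base 19: [2, 2]
C(68,40) mod 19 = ∏ C(n_i, k_i) mod 19
Digit binomials (mod 19): C(3,2) = 3; C(11,2) = 55 ≡ 17
Product: 3 × 17 = 51 ≡ 13 (mod 19)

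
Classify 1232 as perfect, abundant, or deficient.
abundant

Proper divisors of 1232: sum = 1 + 2 + 4 + 7 + 8 + 11 + 14 + 16 + ... + 154 + 176 + 308 + 616 (19 divisors) = 1744
Since 1744 > 1232, 1232 is abundant.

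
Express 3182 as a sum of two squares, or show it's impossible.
Not possible

Factorization: 3182 = 2 × 37 × 43
By Fermat: n is sum of two squares iff every prime p ≡ 3 (mod 4) appears to even power.
Prime(s) ≡ 3 (mod 4) with odd exponent: [(43, 1)]
Therefore 3182 cannot be expressed as a² + b².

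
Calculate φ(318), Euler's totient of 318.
104

318 = 2 × 3 × 53
φ(n) = n × ∏(1 - 1/p) for each prime p dividing n
φ(318) = 318 × (1 - 1/2) × (1 - 1/3) × (1 - 1/53) = 104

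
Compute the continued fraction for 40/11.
[3; 1, 1, 1, 3]

Euclidean algorithm steps:
40 = 3 × 11 + 7
11 = 1 × 7 + 4
7 = 1 × 4 + 3
4 = 1 × 3 + 1
3 = 3 × 1 + 0
Continued fraction: [3; 1, 1, 1, 3]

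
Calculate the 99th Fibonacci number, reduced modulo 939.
305

Matrix identity: Q^n = [[F_(n+1), F_n], [F_n, F_(n-1)]] with Q = [[1,1],[1,0]].
n = 99 = 1100011₂. Square-and-multiply, entries mod 939:
Q^1 = [[1,1],[1,0]]
Q^3 = (Q^1)²·Q = [[3,2],[2,1]]
Q^6 = (Q^3)² = [[13,8],[8,5]]
Q^12 = (Q^6)² = [[233,144],[144,89]]
Q^24 = (Q^12)² = [[844,357],[357,487]]
Q^49 = (Q^24)²·Q = [[352,319],[319,33]]
Q^99 = (Q^49)²·Q = [[111,305],[305,745]]
F_99 mod 939 = Q^99[0][1] = 305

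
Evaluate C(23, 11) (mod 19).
0

Using Lucas' theorem:
Write n=23 and k=11 in base 19:
n in base 19: [1, 4]
k in base 19: [0, 11]
C(23,11) mod 19 = ∏ C(n_i, k_i) mod 19
Digit binomials (mod 19): C(1,0) = 1; C(4,11) = 0 (k_i > n_i)
Product: 1 × 0 = 0 ≡ 0 (mod 19)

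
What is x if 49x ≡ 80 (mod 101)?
x ≡ 14 (mod 101)

gcd(49, 101) = 1, which divides 80, so solutions exist.
Find 49^(-1) mod 101 by the extended Euclidean algorithm:
101 = 2 × 49 + 3  ⟹  3 = (1)·101 + (-2)·49
49 = 16 × 3 + 1  ⟹  1 = (-16)·101 + (33)·49
So (33)·49 ≡ 1 (mod 101), i.e. 49^(-1) ≡ 33 (mod 101).
x ≡ 33 × 80 = 2640 ≡ 14 (mod 101).
Check: 49 × 14 = 686 ≡ 80 (mod 101).
Unique solution: x ≡ 14 (mod 101)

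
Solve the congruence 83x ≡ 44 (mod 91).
x ≡ 40 (mod 91)

gcd(83, 91) = 1, which divides 44, so solutions exist.
Find 83^(-1) mod 91 by the extended Euclidean algorithm:
91 = 1 × 83 + 8  ⟹  8 = (1)·91 + (-1)·83
83 = 10 × 8 + 3  ⟹  3 = (-10)·91 + (11)·83
8 = 2 × 3 + 2  ⟹  2 = (21)·91 + (-23)·83
3 = 1 × 2 + 1  ⟹  1 = (-31)·91 + (34)·83
So (34)·83 ≡ 1 (mod 91), i.e. 83^(-1) ≡ 34 (mod 91).
x ≡ 34 × 44 = 1496 ≡ 40 (mod 91).
Check: 83 × 40 = 3320 ≡ 44 (mod 91).
Unique solution: x ≡ 40 (mod 91)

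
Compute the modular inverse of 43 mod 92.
15

gcd(43, 92) = 1, so the inverse exists.
Extended Euclidean algorithm on (92, 43):
92 = 2 × 43 + 6  ⟹  6 = (1)·92 + (-2)·43
43 = 7 × 6 + 1  ⟹  1 = (-7)·92 + (15)·43
So (15)·43 ≡ 1 (mod 92), i.e. 43^(-1) ≡ 15 (mod 92).
Check: 43 × 15 = 645 ≡ 1 (mod 92)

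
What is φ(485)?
384

485 = 5 × 97
φ(n) = n × ∏(1 - 1/p) for each prime p dividing n
φ(485) = 485 × (1 - 1/5) × (1 - 1/97) = 384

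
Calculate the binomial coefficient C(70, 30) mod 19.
6

Using Lucas' theorem:
Write n=70 and k=30 in base 19:
n in base 19: [3, 13]
k in base 19: [1, 11]
C(70,30) mod 19 = ∏ C(n_i, k_i) mod 19
Digit binomials (mod 19): C(3,1) = 3; C(13,11) = 78 ≡ 2
Product: 3 × 2 = 6 ≡ 6 (mod 19)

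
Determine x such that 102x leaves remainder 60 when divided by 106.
x ≡ 38 (mod 53)

gcd(102, 106) = 2, which divides 60, so solutions exist.
Divide through by 2: 51x ≡ 30 (mod 53).
Find 51^(-1) mod 53 by the extended Euclidean algorithm:
53 = 1 × 51 + 2  ⟹  2 = (1)·53 + (-1)·51
51 = 25 × 2 + 1  ⟹  1 = (-25)·53 + (26)·51
So (26)·51 ≡ 1 (mod 53), i.e. 51^(-1) ≡ 26 (mod 53).
x ≡ 26 × 30 = 780 ≡ 38 (mod 53).
Check: 102 × 38 = 3876 ≡ 60 (mod 106).
x ≡ 38 (mod 53), giving 2 solutions mod 106.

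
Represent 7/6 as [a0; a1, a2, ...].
[1; 6]

Euclidean algorithm steps:
7 = 1 × 6 + 1
6 = 6 × 1 + 0
Continued fraction: [1; 6]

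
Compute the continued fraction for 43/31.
[1; 2, 1, 1, 2, 2]

Euclidean algorithm steps:
43 = 1 × 31 + 12
31 = 2 × 12 + 7
12 = 1 × 7 + 5
7 = 1 × 5 + 2
5 = 2 × 2 + 1
2 = 2 × 1 + 0
Continued fraction: [1; 2, 1, 1, 2, 2]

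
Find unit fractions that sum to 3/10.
1/4 + 1/20

Greedy algorithm:
3/10: ceiling(10/3) = 4, use 1/4
1/20: ceiling(20/1) = 20, use 1/20
Result: 3/10 = 1/4 + 1/20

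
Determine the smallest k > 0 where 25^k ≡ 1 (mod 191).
19

191 is prime, so ord(25) divides φ(191) = 190.
Divisors of 190: 1, 2, 5, 10, 19, 38, 95, 190.
Repeated squaring: 25^1 ≡ 25, 25^2 ≡ 52, 25^4 ≡ 30, 25^8 ≡ 136, 25^16 ≡ 160, 25^32 ≡ 6, 25^64 ≡ 36, 25^128 ≡ 150 (mod 191).
Test 25^d mod 191 for each divisor d in increasing order:
25^1 ≡ 25
25^2 ≡ 52
25^5 = 25^4·25^1 ≡ 177
25^10 = 25^8·25^2 ≡ 5
25^19 = 25^16·25^2·25^1 ≡ 1  ← first divisor giving 1
The order is 19.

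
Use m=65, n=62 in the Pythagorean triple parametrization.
(381, 8060, 8069)

Euclid's formula: a = m² - n², b = 2mn, c = m² + n²
m = 65, n = 62
a = 65² - 62² = 4225 - 3844 = 381
b = 2 × 65 × 62 = 8060
c = 65² + 62² = 4225 + 3844 = 8069
Verification: 381² + 8060² = 145161 + 64963600 = 65108761 = 8069² ✓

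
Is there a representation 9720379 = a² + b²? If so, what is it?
Not possible

Factorization: 9720379 = 17 × 83^3
By Fermat: n is sum of two squares iff every prime p ≡ 3 (mod 4) appears to even power.
Prime(s) ≡ 3 (mod 4) with odd exponent: [(83, 3)]
Therefore 9720379 cannot be expressed as a² + b².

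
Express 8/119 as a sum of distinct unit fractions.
1/15 + 1/1785

Greedy algorithm:
8/119: ceiling(119/8) = 15, use 1/15
1/1785: ceiling(1785/1) = 1785, use 1/1785
Result: 8/119 = 1/15 + 1/1785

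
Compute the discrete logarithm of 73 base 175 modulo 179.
61

Baby-step giant-step with step n = ⌈√179⌉ = 14.
Baby steps 175^j mod 179 (j:value) for j=0..13: 0:1, 1:175, 2:16, 3:115, 4:77, 5:50, 6:158, 7:84, 8:22, 9:91, 10:173, 11:24, 12:83, 13:26.
Giant-step multiplier: 175^(-14) ≡ 175^(178-14) = 175^164 ≡ 74 (mod 179).
Giant steps γ_i = 73·74^i mod 179: γ_0=73, γ_1=32, γ_2=41, γ_3=170, γ_4=50 (in table at j=5).
x = i·n + j = 4·14 + 5 = 61.
Check: 175^61 ≡ 73 (mod 179).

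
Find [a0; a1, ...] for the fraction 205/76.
[2; 1, 2, 3, 3, 2]

Euclidean algorithm steps:
205 = 2 × 76 + 53
76 = 1 × 53 + 23
53 = 2 × 23 + 7
23 = 3 × 7 + 2
7 = 3 × 2 + 1
2 = 2 × 1 + 0
Continued fraction: [2; 1, 2, 3, 3, 2]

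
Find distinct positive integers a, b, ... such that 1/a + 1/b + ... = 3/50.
1/17 + 1/850

Greedy algorithm:
3/50: ceiling(50/3) = 17, use 1/17
1/850: ceiling(850/1) = 850, use 1/850
Result: 3/50 = 1/17 + 1/850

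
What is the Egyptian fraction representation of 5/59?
1/12 + 1/708

Greedy algorithm:
5/59: ceiling(59/5) = 12, use 1/12
1/708: ceiling(708/1) = 708, use 1/708
Result: 5/59 = 1/12 + 1/708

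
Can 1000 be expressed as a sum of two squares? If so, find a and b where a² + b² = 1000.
10² + 30² (a=10, b=30)

Factorization: 1000 = 2^3 × 5^3
By Fermat: n is sum of two squares iff every prime p ≡ 3 (mod 4) appears to even power.
All primes ≡ 3 (mod 4) appear to even power.
Search a = 0, 1, 2, … for 1000 - a² a perfect square: first hit at a = 10: 1000 - 100 = 900 = 30².
1000 = 10² + 30² = 100 + 900 ✓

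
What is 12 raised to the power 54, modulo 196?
92

Repeated squaring. Binary of 54 = 110110.
12^1 ≡ 12 (mod 196); 12^2 ≡ 144 (mod 196); 12^4 ≡ 156 (mod 196); 12^8 ≡ 32 (mod 196); 12^16 ≡ 44 (mod 196); 12^32 ≡ 172 (mod 196)
12^54 = 12^2 × 12^4 × 12^16 × 12^32 ≡ 92 (mod 196)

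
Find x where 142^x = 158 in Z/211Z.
187

Baby-step giant-step with step n = ⌈√211⌉ = 15.
Baby steps 142^j mod 211 (j:value) for j=0..14: 0:1, 1:142, 2:119, 3:18, 4:24, 5:32, 6:113, 7:10, 8:154, 9:135, 10:180, 11:29, 12:109, 13:75, 14:100.
Giant-step multiplier: 142^(-15) ≡ 142^(210-15) = 142^195 ≡ 67 (mod 211).
Giant steps γ_i = 158·67^i mod 211: γ_0=158, γ_1=36, γ_2=91, γ_3=189, γ_4=3, γ_5=201, γ_6=174, γ_7=53, γ_8=175, γ_9=120, γ_10=22, γ_11=208, γ_12=10 (in table at j=7).
x = i·n + j = 12·15 + 7 = 187.
Check: 142^187 ≡ 158 (mod 211).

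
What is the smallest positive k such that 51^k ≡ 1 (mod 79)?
39

79 is prime, so ord(51) divides φ(79) = 78.
Divisors of 78: 1, 2, 3, 6, 13, 26, 39, 78.
Repeated squaring: 51^1 ≡ 51, 51^2 ≡ 73, 51^4 ≡ 36, 51^8 ≡ 32, 51^16 ≡ 76, 51^32 ≡ 9, 51^64 ≡ 2 (mod 79).
Test 51^d mod 79 for each divisor d in increasing order:
51^1 ≡ 51
51^2 ≡ 73
51^3 = 51^2·51^1 ≡ 10
51^6 = 51^4·51^2 ≡ 21
51^13 = 51^8·51^4·51^1 ≡ 55
51^26 = 51^16·51^8·51^2 ≡ 23
51^39 = 51^32·51^4·51^2·51^1 ≡ 1  ← first divisor giving 1
The order is 39.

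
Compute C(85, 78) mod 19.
17

Using Lucas' theorem:
Write n=85 and k=78 in base 19:
n in base 19: [4, 9]
k in base 19: [4, 2]
C(85,78) mod 19 = ∏ C(n_i, k_i) mod 19
Digit binomials (mod 19): C(4,4) = 1; C(9,2) = 36 ≡ 17
Product: 1 × 17 = 17 ≡ 17 (mod 19)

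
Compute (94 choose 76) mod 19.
1

Using Lucas' theorem:
Write n=94 and k=76 in base 19:
n in base 19: [4, 18]
k in base 19: [4, 0]
C(94,76) mod 19 = ∏ C(n_i, k_i) mod 19
Digit binomials (mod 19): C(4,4) = 1; C(18,0) = 1
Product: 1 × 1 = 1 ≡ 1 (mod 19)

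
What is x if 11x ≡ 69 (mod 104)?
x ≡ 63 (mod 104)

gcd(11, 104) = 1, which divides 69, so solutions exist.
Find 11^(-1) mod 104 by the extended Euclidean algorithm:
104 = 9 × 11 + 5  ⟹  5 = (1)·104 + (-9)·11
11 = 2 × 5 + 1  ⟹  1 = (-2)·104 + (19)·11
So (19)·11 ≡ 1 (mod 104), i.e. 11^(-1) ≡ 19 (mod 104).
x ≡ 19 × 69 = 1311 ≡ 63 (mod 104).
Check: 11 × 63 = 693 ≡ 69 (mod 104).
Unique solution: x ≡ 63 (mod 104)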